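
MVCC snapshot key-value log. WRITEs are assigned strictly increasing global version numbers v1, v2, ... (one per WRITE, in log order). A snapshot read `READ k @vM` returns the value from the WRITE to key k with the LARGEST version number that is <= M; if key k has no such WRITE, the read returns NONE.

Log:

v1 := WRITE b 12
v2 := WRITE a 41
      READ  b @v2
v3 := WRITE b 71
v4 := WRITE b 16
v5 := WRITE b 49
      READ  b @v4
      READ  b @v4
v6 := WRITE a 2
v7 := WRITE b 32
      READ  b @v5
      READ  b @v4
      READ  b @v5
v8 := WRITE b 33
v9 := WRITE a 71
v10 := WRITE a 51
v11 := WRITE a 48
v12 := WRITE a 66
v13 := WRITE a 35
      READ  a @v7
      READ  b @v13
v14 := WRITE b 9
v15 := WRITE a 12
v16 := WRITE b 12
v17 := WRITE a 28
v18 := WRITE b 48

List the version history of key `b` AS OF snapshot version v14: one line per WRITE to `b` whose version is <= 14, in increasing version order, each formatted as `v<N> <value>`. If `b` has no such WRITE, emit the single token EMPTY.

Scan writes for key=b with version <= 14:
  v1 WRITE b 12 -> keep
  v2 WRITE a 41 -> skip
  v3 WRITE b 71 -> keep
  v4 WRITE b 16 -> keep
  v5 WRITE b 49 -> keep
  v6 WRITE a 2 -> skip
  v7 WRITE b 32 -> keep
  v8 WRITE b 33 -> keep
  v9 WRITE a 71 -> skip
  v10 WRITE a 51 -> skip
  v11 WRITE a 48 -> skip
  v12 WRITE a 66 -> skip
  v13 WRITE a 35 -> skip
  v14 WRITE b 9 -> keep
  v15 WRITE a 12 -> skip
  v16 WRITE b 12 -> drop (> snap)
  v17 WRITE a 28 -> skip
  v18 WRITE b 48 -> drop (> snap)
Collected: [(1, 12), (3, 71), (4, 16), (5, 49), (7, 32), (8, 33), (14, 9)]

Answer: v1 12
v3 71
v4 16
v5 49
v7 32
v8 33
v14 9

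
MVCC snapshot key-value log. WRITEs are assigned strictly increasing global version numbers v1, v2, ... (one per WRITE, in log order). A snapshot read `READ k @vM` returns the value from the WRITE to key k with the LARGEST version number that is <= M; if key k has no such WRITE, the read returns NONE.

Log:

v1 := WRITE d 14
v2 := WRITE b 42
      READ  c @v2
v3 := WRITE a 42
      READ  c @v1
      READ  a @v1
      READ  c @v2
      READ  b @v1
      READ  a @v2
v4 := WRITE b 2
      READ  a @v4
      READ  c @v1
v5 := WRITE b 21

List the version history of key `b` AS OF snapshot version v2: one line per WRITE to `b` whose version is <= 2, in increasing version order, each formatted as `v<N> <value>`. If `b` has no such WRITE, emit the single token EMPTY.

Scan writes for key=b with version <= 2:
  v1 WRITE d 14 -> skip
  v2 WRITE b 42 -> keep
  v3 WRITE a 42 -> skip
  v4 WRITE b 2 -> drop (> snap)
  v5 WRITE b 21 -> drop (> snap)
Collected: [(2, 42)]

Answer: v2 42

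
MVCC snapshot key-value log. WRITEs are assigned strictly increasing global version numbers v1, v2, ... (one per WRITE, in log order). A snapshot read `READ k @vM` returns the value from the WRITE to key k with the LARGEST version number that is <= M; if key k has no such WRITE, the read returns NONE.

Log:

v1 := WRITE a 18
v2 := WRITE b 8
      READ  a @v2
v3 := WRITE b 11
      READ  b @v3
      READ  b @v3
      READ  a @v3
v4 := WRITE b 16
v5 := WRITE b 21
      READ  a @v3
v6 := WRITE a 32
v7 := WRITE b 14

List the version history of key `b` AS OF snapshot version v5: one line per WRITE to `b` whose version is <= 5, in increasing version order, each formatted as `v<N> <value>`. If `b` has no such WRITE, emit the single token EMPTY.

Scan writes for key=b with version <= 5:
  v1 WRITE a 18 -> skip
  v2 WRITE b 8 -> keep
  v3 WRITE b 11 -> keep
  v4 WRITE b 16 -> keep
  v5 WRITE b 21 -> keep
  v6 WRITE a 32 -> skip
  v7 WRITE b 14 -> drop (> snap)
Collected: [(2, 8), (3, 11), (4, 16), (5, 21)]

Answer: v2 8
v3 11
v4 16
v5 21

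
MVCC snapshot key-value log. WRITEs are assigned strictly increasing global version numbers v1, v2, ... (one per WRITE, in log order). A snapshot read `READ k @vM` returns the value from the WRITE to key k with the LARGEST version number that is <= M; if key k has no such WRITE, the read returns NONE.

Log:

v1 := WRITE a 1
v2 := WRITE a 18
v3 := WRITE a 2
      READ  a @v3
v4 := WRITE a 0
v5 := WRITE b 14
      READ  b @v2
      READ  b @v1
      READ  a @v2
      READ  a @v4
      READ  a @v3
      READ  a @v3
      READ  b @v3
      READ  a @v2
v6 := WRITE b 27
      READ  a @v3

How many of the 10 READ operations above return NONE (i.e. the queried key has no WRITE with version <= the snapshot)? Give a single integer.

Answer: 3

Derivation:
v1: WRITE a=1  (a history now [(1, 1)])
v2: WRITE a=18  (a history now [(1, 1), (2, 18)])
v3: WRITE a=2  (a history now [(1, 1), (2, 18), (3, 2)])
READ a @v3: history=[(1, 1), (2, 18), (3, 2)] -> pick v3 -> 2
v4: WRITE a=0  (a history now [(1, 1), (2, 18), (3, 2), (4, 0)])
v5: WRITE b=14  (b history now [(5, 14)])
READ b @v2: history=[(5, 14)] -> no version <= 2 -> NONE
READ b @v1: history=[(5, 14)] -> no version <= 1 -> NONE
READ a @v2: history=[(1, 1), (2, 18), (3, 2), (4, 0)] -> pick v2 -> 18
READ a @v4: history=[(1, 1), (2, 18), (3, 2), (4, 0)] -> pick v4 -> 0
READ a @v3: history=[(1, 1), (2, 18), (3, 2), (4, 0)] -> pick v3 -> 2
READ a @v3: history=[(1, 1), (2, 18), (3, 2), (4, 0)] -> pick v3 -> 2
READ b @v3: history=[(5, 14)] -> no version <= 3 -> NONE
READ a @v2: history=[(1, 1), (2, 18), (3, 2), (4, 0)] -> pick v2 -> 18
v6: WRITE b=27  (b history now [(5, 14), (6, 27)])
READ a @v3: history=[(1, 1), (2, 18), (3, 2), (4, 0)] -> pick v3 -> 2
Read results in order: ['2', 'NONE', 'NONE', '18', '0', '2', '2', 'NONE', '18', '2']
NONE count = 3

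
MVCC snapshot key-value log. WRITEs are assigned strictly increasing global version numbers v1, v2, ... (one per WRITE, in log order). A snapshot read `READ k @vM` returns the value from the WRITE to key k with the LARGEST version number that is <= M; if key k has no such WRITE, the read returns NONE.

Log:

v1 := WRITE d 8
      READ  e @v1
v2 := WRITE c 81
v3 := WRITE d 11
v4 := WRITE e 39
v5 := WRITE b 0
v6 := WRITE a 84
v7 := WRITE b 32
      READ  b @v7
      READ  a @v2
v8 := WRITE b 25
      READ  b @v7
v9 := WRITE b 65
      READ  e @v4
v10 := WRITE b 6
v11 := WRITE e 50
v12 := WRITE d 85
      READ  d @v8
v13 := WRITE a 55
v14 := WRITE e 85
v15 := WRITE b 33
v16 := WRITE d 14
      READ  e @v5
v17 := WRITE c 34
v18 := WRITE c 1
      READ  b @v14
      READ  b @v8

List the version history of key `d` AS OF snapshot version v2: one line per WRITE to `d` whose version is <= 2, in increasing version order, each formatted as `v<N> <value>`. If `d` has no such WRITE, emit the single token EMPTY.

Scan writes for key=d with version <= 2:
  v1 WRITE d 8 -> keep
  v2 WRITE c 81 -> skip
  v3 WRITE d 11 -> drop (> snap)
  v4 WRITE e 39 -> skip
  v5 WRITE b 0 -> skip
  v6 WRITE a 84 -> skip
  v7 WRITE b 32 -> skip
  v8 WRITE b 25 -> skip
  v9 WRITE b 65 -> skip
  v10 WRITE b 6 -> skip
  v11 WRITE e 50 -> skip
  v12 WRITE d 85 -> drop (> snap)
  v13 WRITE a 55 -> skip
  v14 WRITE e 85 -> skip
  v15 WRITE b 33 -> skip
  v16 WRITE d 14 -> drop (> snap)
  v17 WRITE c 34 -> skip
  v18 WRITE c 1 -> skip
Collected: [(1, 8)]

Answer: v1 8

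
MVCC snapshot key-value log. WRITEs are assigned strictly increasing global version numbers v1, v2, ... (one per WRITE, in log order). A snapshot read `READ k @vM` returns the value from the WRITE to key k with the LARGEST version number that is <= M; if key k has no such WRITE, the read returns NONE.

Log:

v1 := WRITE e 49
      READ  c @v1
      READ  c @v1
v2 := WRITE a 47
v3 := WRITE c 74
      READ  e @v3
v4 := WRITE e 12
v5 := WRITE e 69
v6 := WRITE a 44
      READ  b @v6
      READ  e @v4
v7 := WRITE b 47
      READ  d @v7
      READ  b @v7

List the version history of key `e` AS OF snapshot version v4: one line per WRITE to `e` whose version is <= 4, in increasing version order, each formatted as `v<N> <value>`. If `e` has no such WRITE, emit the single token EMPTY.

Scan writes for key=e with version <= 4:
  v1 WRITE e 49 -> keep
  v2 WRITE a 47 -> skip
  v3 WRITE c 74 -> skip
  v4 WRITE e 12 -> keep
  v5 WRITE e 69 -> drop (> snap)
  v6 WRITE a 44 -> skip
  v7 WRITE b 47 -> skip
Collected: [(1, 49), (4, 12)]

Answer: v1 49
v4 12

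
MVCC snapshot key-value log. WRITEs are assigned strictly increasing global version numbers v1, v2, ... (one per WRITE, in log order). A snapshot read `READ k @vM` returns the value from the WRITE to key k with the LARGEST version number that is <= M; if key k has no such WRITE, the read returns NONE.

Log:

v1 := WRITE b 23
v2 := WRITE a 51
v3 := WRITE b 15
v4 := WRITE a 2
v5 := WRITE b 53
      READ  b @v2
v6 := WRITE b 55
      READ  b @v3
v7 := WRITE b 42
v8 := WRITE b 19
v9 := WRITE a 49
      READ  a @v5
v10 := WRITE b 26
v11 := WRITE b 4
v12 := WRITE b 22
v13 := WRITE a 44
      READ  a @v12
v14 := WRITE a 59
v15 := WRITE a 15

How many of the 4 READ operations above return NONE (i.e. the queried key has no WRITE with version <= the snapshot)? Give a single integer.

Answer: 0

Derivation:
v1: WRITE b=23  (b history now [(1, 23)])
v2: WRITE a=51  (a history now [(2, 51)])
v3: WRITE b=15  (b history now [(1, 23), (3, 15)])
v4: WRITE a=2  (a history now [(2, 51), (4, 2)])
v5: WRITE b=53  (b history now [(1, 23), (3, 15), (5, 53)])
READ b @v2: history=[(1, 23), (3, 15), (5, 53)] -> pick v1 -> 23
v6: WRITE b=55  (b history now [(1, 23), (3, 15), (5, 53), (6, 55)])
READ b @v3: history=[(1, 23), (3, 15), (5, 53), (6, 55)] -> pick v3 -> 15
v7: WRITE b=42  (b history now [(1, 23), (3, 15), (5, 53), (6, 55), (7, 42)])
v8: WRITE b=19  (b history now [(1, 23), (3, 15), (5, 53), (6, 55), (7, 42), (8, 19)])
v9: WRITE a=49  (a history now [(2, 51), (4, 2), (9, 49)])
READ a @v5: history=[(2, 51), (4, 2), (9, 49)] -> pick v4 -> 2
v10: WRITE b=26  (b history now [(1, 23), (3, 15), (5, 53), (6, 55), (7, 42), (8, 19), (10, 26)])
v11: WRITE b=4  (b history now [(1, 23), (3, 15), (5, 53), (6, 55), (7, 42), (8, 19), (10, 26), (11, 4)])
v12: WRITE b=22  (b history now [(1, 23), (3, 15), (5, 53), (6, 55), (7, 42), (8, 19), (10, 26), (11, 4), (12, 22)])
v13: WRITE a=44  (a history now [(2, 51), (4, 2), (9, 49), (13, 44)])
READ a @v12: history=[(2, 51), (4, 2), (9, 49), (13, 44)] -> pick v9 -> 49
v14: WRITE a=59  (a history now [(2, 51), (4, 2), (9, 49), (13, 44), (14, 59)])
v15: WRITE a=15  (a history now [(2, 51), (4, 2), (9, 49), (13, 44), (14, 59), (15, 15)])
Read results in order: ['23', '15', '2', '49']
NONE count = 0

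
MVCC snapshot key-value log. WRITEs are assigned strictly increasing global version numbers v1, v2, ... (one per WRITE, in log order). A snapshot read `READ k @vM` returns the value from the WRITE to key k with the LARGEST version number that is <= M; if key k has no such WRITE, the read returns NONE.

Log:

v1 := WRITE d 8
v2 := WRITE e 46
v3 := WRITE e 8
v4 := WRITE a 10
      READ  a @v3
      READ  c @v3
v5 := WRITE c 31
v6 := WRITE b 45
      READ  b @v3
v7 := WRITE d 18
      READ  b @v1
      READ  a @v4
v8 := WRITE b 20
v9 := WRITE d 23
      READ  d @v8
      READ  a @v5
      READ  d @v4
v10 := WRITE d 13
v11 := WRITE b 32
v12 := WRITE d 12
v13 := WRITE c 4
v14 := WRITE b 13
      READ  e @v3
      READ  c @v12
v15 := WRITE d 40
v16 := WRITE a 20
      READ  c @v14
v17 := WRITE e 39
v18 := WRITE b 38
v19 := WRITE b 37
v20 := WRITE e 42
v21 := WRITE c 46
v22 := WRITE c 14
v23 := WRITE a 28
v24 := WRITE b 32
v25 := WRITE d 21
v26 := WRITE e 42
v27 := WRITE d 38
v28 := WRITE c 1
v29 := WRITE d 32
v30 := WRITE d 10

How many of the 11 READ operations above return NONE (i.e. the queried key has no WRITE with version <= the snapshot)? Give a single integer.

v1: WRITE d=8  (d history now [(1, 8)])
v2: WRITE e=46  (e history now [(2, 46)])
v3: WRITE e=8  (e history now [(2, 46), (3, 8)])
v4: WRITE a=10  (a history now [(4, 10)])
READ a @v3: history=[(4, 10)] -> no version <= 3 -> NONE
READ c @v3: history=[] -> no version <= 3 -> NONE
v5: WRITE c=31  (c history now [(5, 31)])
v6: WRITE b=45  (b history now [(6, 45)])
READ b @v3: history=[(6, 45)] -> no version <= 3 -> NONE
v7: WRITE d=18  (d history now [(1, 8), (7, 18)])
READ b @v1: history=[(6, 45)] -> no version <= 1 -> NONE
READ a @v4: history=[(4, 10)] -> pick v4 -> 10
v8: WRITE b=20  (b history now [(6, 45), (8, 20)])
v9: WRITE d=23  (d history now [(1, 8), (7, 18), (9, 23)])
READ d @v8: history=[(1, 8), (7, 18), (9, 23)] -> pick v7 -> 18
READ a @v5: history=[(4, 10)] -> pick v4 -> 10
READ d @v4: history=[(1, 8), (7, 18), (9, 23)] -> pick v1 -> 8
v10: WRITE d=13  (d history now [(1, 8), (7, 18), (9, 23), (10, 13)])
v11: WRITE b=32  (b history now [(6, 45), (8, 20), (11, 32)])
v12: WRITE d=12  (d history now [(1, 8), (7, 18), (9, 23), (10, 13), (12, 12)])
v13: WRITE c=4  (c history now [(5, 31), (13, 4)])
v14: WRITE b=13  (b history now [(6, 45), (8, 20), (11, 32), (14, 13)])
READ e @v3: history=[(2, 46), (3, 8)] -> pick v3 -> 8
READ c @v12: history=[(5, 31), (13, 4)] -> pick v5 -> 31
v15: WRITE d=40  (d history now [(1, 8), (7, 18), (9, 23), (10, 13), (12, 12), (15, 40)])
v16: WRITE a=20  (a history now [(4, 10), (16, 20)])
READ c @v14: history=[(5, 31), (13, 4)] -> pick v13 -> 4
v17: WRITE e=39  (e history now [(2, 46), (3, 8), (17, 39)])
v18: WRITE b=38  (b history now [(6, 45), (8, 20), (11, 32), (14, 13), (18, 38)])
v19: WRITE b=37  (b history now [(6, 45), (8, 20), (11, 32), (14, 13), (18, 38), (19, 37)])
v20: WRITE e=42  (e history now [(2, 46), (3, 8), (17, 39), (20, 42)])
v21: WRITE c=46  (c history now [(5, 31), (13, 4), (21, 46)])
v22: WRITE c=14  (c history now [(5, 31), (13, 4), (21, 46), (22, 14)])
v23: WRITE a=28  (a history now [(4, 10), (16, 20), (23, 28)])
v24: WRITE b=32  (b history now [(6, 45), (8, 20), (11, 32), (14, 13), (18, 38), (19, 37), (24, 32)])
v25: WRITE d=21  (d history now [(1, 8), (7, 18), (9, 23), (10, 13), (12, 12), (15, 40), (25, 21)])
v26: WRITE e=42  (e history now [(2, 46), (3, 8), (17, 39), (20, 42), (26, 42)])
v27: WRITE d=38  (d history now [(1, 8), (7, 18), (9, 23), (10, 13), (12, 12), (15, 40), (25, 21), (27, 38)])
v28: WRITE c=1  (c history now [(5, 31), (13, 4), (21, 46), (22, 14), (28, 1)])
v29: WRITE d=32  (d history now [(1, 8), (7, 18), (9, 23), (10, 13), (12, 12), (15, 40), (25, 21), (27, 38), (29, 32)])
v30: WRITE d=10  (d history now [(1, 8), (7, 18), (9, 23), (10, 13), (12, 12), (15, 40), (25, 21), (27, 38), (29, 32), (30, 10)])
Read results in order: ['NONE', 'NONE', 'NONE', 'NONE', '10', '18', '10', '8', '8', '31', '4']
NONE count = 4

Answer: 4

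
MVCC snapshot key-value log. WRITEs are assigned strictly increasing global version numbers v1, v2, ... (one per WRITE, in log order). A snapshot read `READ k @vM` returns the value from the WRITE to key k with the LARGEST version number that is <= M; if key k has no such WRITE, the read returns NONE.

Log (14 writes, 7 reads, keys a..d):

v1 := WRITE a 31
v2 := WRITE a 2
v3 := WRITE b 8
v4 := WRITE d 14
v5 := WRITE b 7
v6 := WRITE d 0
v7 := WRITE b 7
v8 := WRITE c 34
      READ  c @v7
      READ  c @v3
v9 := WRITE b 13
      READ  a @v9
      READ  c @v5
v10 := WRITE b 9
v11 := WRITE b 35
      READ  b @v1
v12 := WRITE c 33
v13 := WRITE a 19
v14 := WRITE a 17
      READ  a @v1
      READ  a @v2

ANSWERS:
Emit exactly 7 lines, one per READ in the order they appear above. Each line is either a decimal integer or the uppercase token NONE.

v1: WRITE a=31  (a history now [(1, 31)])
v2: WRITE a=2  (a history now [(1, 31), (2, 2)])
v3: WRITE b=8  (b history now [(3, 8)])
v4: WRITE d=14  (d history now [(4, 14)])
v5: WRITE b=7  (b history now [(3, 8), (5, 7)])
v6: WRITE d=0  (d history now [(4, 14), (6, 0)])
v7: WRITE b=7  (b history now [(3, 8), (5, 7), (7, 7)])
v8: WRITE c=34  (c history now [(8, 34)])
READ c @v7: history=[(8, 34)] -> no version <= 7 -> NONE
READ c @v3: history=[(8, 34)] -> no version <= 3 -> NONE
v9: WRITE b=13  (b history now [(3, 8), (5, 7), (7, 7), (9, 13)])
READ a @v9: history=[(1, 31), (2, 2)] -> pick v2 -> 2
READ c @v5: history=[(8, 34)] -> no version <= 5 -> NONE
v10: WRITE b=9  (b history now [(3, 8), (5, 7), (7, 7), (9, 13), (10, 9)])
v11: WRITE b=35  (b history now [(3, 8), (5, 7), (7, 7), (9, 13), (10, 9), (11, 35)])
READ b @v1: history=[(3, 8), (5, 7), (7, 7), (9, 13), (10, 9), (11, 35)] -> no version <= 1 -> NONE
v12: WRITE c=33  (c history now [(8, 34), (12, 33)])
v13: WRITE a=19  (a history now [(1, 31), (2, 2), (13, 19)])
v14: WRITE a=17  (a history now [(1, 31), (2, 2), (13, 19), (14, 17)])
READ a @v1: history=[(1, 31), (2, 2), (13, 19), (14, 17)] -> pick v1 -> 31
READ a @v2: history=[(1, 31), (2, 2), (13, 19), (14, 17)] -> pick v2 -> 2

Answer: NONE
NONE
2
NONE
NONE
31
2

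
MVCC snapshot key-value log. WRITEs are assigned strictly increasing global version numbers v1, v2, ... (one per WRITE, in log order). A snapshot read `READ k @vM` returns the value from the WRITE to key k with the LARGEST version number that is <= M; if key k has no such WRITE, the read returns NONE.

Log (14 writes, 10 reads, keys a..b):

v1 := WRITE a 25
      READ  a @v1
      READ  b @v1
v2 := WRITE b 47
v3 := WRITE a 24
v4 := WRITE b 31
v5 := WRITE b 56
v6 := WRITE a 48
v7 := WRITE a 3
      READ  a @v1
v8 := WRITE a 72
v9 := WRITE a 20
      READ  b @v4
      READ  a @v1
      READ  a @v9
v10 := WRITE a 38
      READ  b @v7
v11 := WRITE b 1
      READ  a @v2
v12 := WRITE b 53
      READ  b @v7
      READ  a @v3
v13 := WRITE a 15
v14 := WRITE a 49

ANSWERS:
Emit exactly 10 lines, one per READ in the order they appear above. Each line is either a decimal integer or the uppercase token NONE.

Answer: 25
NONE
25
31
25
20
56
25
56
24

Derivation:
v1: WRITE a=25  (a history now [(1, 25)])
READ a @v1: history=[(1, 25)] -> pick v1 -> 25
READ b @v1: history=[] -> no version <= 1 -> NONE
v2: WRITE b=47  (b history now [(2, 47)])
v3: WRITE a=24  (a history now [(1, 25), (3, 24)])
v4: WRITE b=31  (b history now [(2, 47), (4, 31)])
v5: WRITE b=56  (b history now [(2, 47), (4, 31), (5, 56)])
v6: WRITE a=48  (a history now [(1, 25), (3, 24), (6, 48)])
v7: WRITE a=3  (a history now [(1, 25), (3, 24), (6, 48), (7, 3)])
READ a @v1: history=[(1, 25), (3, 24), (6, 48), (7, 3)] -> pick v1 -> 25
v8: WRITE a=72  (a history now [(1, 25), (3, 24), (6, 48), (7, 3), (8, 72)])
v9: WRITE a=20  (a history now [(1, 25), (3, 24), (6, 48), (7, 3), (8, 72), (9, 20)])
READ b @v4: history=[(2, 47), (4, 31), (5, 56)] -> pick v4 -> 31
READ a @v1: history=[(1, 25), (3, 24), (6, 48), (7, 3), (8, 72), (9, 20)] -> pick v1 -> 25
READ a @v9: history=[(1, 25), (3, 24), (6, 48), (7, 3), (8, 72), (9, 20)] -> pick v9 -> 20
v10: WRITE a=38  (a history now [(1, 25), (3, 24), (6, 48), (7, 3), (8, 72), (9, 20), (10, 38)])
READ b @v7: history=[(2, 47), (4, 31), (5, 56)] -> pick v5 -> 56
v11: WRITE b=1  (b history now [(2, 47), (4, 31), (5, 56), (11, 1)])
READ a @v2: history=[(1, 25), (3, 24), (6, 48), (7, 3), (8, 72), (9, 20), (10, 38)] -> pick v1 -> 25
v12: WRITE b=53  (b history now [(2, 47), (4, 31), (5, 56), (11, 1), (12, 53)])
READ b @v7: history=[(2, 47), (4, 31), (5, 56), (11, 1), (12, 53)] -> pick v5 -> 56
READ a @v3: history=[(1, 25), (3, 24), (6, 48), (7, 3), (8, 72), (9, 20), (10, 38)] -> pick v3 -> 24
v13: WRITE a=15  (a history now [(1, 25), (3, 24), (6, 48), (7, 3), (8, 72), (9, 20), (10, 38), (13, 15)])
v14: WRITE a=49  (a history now [(1, 25), (3, 24), (6, 48), (7, 3), (8, 72), (9, 20), (10, 38), (13, 15), (14, 49)])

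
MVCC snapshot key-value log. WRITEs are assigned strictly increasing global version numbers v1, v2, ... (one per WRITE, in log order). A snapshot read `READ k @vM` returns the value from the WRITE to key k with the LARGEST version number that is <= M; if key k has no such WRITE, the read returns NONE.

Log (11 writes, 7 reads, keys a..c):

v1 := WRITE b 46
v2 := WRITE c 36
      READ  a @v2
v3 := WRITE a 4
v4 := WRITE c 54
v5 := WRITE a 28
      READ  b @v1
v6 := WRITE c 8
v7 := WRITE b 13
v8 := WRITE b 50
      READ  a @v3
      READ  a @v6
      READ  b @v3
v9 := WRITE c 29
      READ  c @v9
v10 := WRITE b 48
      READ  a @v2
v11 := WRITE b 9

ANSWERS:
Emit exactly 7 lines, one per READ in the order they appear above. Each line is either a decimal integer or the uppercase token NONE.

Answer: NONE
46
4
28
46
29
NONE

Derivation:
v1: WRITE b=46  (b history now [(1, 46)])
v2: WRITE c=36  (c history now [(2, 36)])
READ a @v2: history=[] -> no version <= 2 -> NONE
v3: WRITE a=4  (a history now [(3, 4)])
v4: WRITE c=54  (c history now [(2, 36), (4, 54)])
v5: WRITE a=28  (a history now [(3, 4), (5, 28)])
READ b @v1: history=[(1, 46)] -> pick v1 -> 46
v6: WRITE c=8  (c history now [(2, 36), (4, 54), (6, 8)])
v7: WRITE b=13  (b history now [(1, 46), (7, 13)])
v8: WRITE b=50  (b history now [(1, 46), (7, 13), (8, 50)])
READ a @v3: history=[(3, 4), (5, 28)] -> pick v3 -> 4
READ a @v6: history=[(3, 4), (5, 28)] -> pick v5 -> 28
READ b @v3: history=[(1, 46), (7, 13), (8, 50)] -> pick v1 -> 46
v9: WRITE c=29  (c history now [(2, 36), (4, 54), (6, 8), (9, 29)])
READ c @v9: history=[(2, 36), (4, 54), (6, 8), (9, 29)] -> pick v9 -> 29
v10: WRITE b=48  (b history now [(1, 46), (7, 13), (8, 50), (10, 48)])
READ a @v2: history=[(3, 4), (5, 28)] -> no version <= 2 -> NONE
v11: WRITE b=9  (b history now [(1, 46), (7, 13), (8, 50), (10, 48), (11, 9)])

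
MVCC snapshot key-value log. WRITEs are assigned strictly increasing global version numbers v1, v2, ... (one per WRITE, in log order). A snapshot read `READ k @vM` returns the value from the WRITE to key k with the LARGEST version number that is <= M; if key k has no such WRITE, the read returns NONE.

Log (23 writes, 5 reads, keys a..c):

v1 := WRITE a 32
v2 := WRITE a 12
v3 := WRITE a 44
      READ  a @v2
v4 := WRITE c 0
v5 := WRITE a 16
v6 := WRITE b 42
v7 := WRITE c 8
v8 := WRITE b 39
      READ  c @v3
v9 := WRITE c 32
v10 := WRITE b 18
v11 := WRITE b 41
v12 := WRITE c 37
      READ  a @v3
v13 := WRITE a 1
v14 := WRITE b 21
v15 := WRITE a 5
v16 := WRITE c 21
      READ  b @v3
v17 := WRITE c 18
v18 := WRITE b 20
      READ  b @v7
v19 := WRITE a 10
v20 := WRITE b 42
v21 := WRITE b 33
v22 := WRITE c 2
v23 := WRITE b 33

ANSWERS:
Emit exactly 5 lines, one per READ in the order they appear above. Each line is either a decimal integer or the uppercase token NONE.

Answer: 12
NONE
44
NONE
42

Derivation:
v1: WRITE a=32  (a history now [(1, 32)])
v2: WRITE a=12  (a history now [(1, 32), (2, 12)])
v3: WRITE a=44  (a history now [(1, 32), (2, 12), (3, 44)])
READ a @v2: history=[(1, 32), (2, 12), (3, 44)] -> pick v2 -> 12
v4: WRITE c=0  (c history now [(4, 0)])
v5: WRITE a=16  (a history now [(1, 32), (2, 12), (3, 44), (5, 16)])
v6: WRITE b=42  (b history now [(6, 42)])
v7: WRITE c=8  (c history now [(4, 0), (7, 8)])
v8: WRITE b=39  (b history now [(6, 42), (8, 39)])
READ c @v3: history=[(4, 0), (7, 8)] -> no version <= 3 -> NONE
v9: WRITE c=32  (c history now [(4, 0), (7, 8), (9, 32)])
v10: WRITE b=18  (b history now [(6, 42), (8, 39), (10, 18)])
v11: WRITE b=41  (b history now [(6, 42), (8, 39), (10, 18), (11, 41)])
v12: WRITE c=37  (c history now [(4, 0), (7, 8), (9, 32), (12, 37)])
READ a @v3: history=[(1, 32), (2, 12), (3, 44), (5, 16)] -> pick v3 -> 44
v13: WRITE a=1  (a history now [(1, 32), (2, 12), (3, 44), (5, 16), (13, 1)])
v14: WRITE b=21  (b history now [(6, 42), (8, 39), (10, 18), (11, 41), (14, 21)])
v15: WRITE a=5  (a history now [(1, 32), (2, 12), (3, 44), (5, 16), (13, 1), (15, 5)])
v16: WRITE c=21  (c history now [(4, 0), (7, 8), (9, 32), (12, 37), (16, 21)])
READ b @v3: history=[(6, 42), (8, 39), (10, 18), (11, 41), (14, 21)] -> no version <= 3 -> NONE
v17: WRITE c=18  (c history now [(4, 0), (7, 8), (9, 32), (12, 37), (16, 21), (17, 18)])
v18: WRITE b=20  (b history now [(6, 42), (8, 39), (10, 18), (11, 41), (14, 21), (18, 20)])
READ b @v7: history=[(6, 42), (8, 39), (10, 18), (11, 41), (14, 21), (18, 20)] -> pick v6 -> 42
v19: WRITE a=10  (a history now [(1, 32), (2, 12), (3, 44), (5, 16), (13, 1), (15, 5), (19, 10)])
v20: WRITE b=42  (b history now [(6, 42), (8, 39), (10, 18), (11, 41), (14, 21), (18, 20), (20, 42)])
v21: WRITE b=33  (b history now [(6, 42), (8, 39), (10, 18), (11, 41), (14, 21), (18, 20), (20, 42), (21, 33)])
v22: WRITE c=2  (c history now [(4, 0), (7, 8), (9, 32), (12, 37), (16, 21), (17, 18), (22, 2)])
v23: WRITE b=33  (b history now [(6, 42), (8, 39), (10, 18), (11, 41), (14, 21), (18, 20), (20, 42), (21, 33), (23, 33)])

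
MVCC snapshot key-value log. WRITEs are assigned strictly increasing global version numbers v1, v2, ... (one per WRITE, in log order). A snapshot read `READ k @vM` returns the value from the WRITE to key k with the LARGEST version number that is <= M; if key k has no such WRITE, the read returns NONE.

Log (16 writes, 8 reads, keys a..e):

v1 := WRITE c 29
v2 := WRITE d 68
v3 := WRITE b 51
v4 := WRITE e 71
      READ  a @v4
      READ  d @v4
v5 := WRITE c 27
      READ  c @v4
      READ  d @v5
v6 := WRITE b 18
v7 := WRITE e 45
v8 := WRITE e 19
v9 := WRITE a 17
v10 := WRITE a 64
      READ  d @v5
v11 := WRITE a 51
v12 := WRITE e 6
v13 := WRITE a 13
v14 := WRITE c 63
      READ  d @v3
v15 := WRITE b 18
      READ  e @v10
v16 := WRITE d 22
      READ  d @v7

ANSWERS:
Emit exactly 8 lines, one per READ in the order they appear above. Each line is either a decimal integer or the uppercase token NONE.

Answer: NONE
68
29
68
68
68
19
68

Derivation:
v1: WRITE c=29  (c history now [(1, 29)])
v2: WRITE d=68  (d history now [(2, 68)])
v3: WRITE b=51  (b history now [(3, 51)])
v4: WRITE e=71  (e history now [(4, 71)])
READ a @v4: history=[] -> no version <= 4 -> NONE
READ d @v4: history=[(2, 68)] -> pick v2 -> 68
v5: WRITE c=27  (c history now [(1, 29), (5, 27)])
READ c @v4: history=[(1, 29), (5, 27)] -> pick v1 -> 29
READ d @v5: history=[(2, 68)] -> pick v2 -> 68
v6: WRITE b=18  (b history now [(3, 51), (6, 18)])
v7: WRITE e=45  (e history now [(4, 71), (7, 45)])
v8: WRITE e=19  (e history now [(4, 71), (7, 45), (8, 19)])
v9: WRITE a=17  (a history now [(9, 17)])
v10: WRITE a=64  (a history now [(9, 17), (10, 64)])
READ d @v5: history=[(2, 68)] -> pick v2 -> 68
v11: WRITE a=51  (a history now [(9, 17), (10, 64), (11, 51)])
v12: WRITE e=6  (e history now [(4, 71), (7, 45), (8, 19), (12, 6)])
v13: WRITE a=13  (a history now [(9, 17), (10, 64), (11, 51), (13, 13)])
v14: WRITE c=63  (c history now [(1, 29), (5, 27), (14, 63)])
READ d @v3: history=[(2, 68)] -> pick v2 -> 68
v15: WRITE b=18  (b history now [(3, 51), (6, 18), (15, 18)])
READ e @v10: history=[(4, 71), (7, 45), (8, 19), (12, 6)] -> pick v8 -> 19
v16: WRITE d=22  (d history now [(2, 68), (16, 22)])
READ d @v7: history=[(2, 68), (16, 22)] -> pick v2 -> 68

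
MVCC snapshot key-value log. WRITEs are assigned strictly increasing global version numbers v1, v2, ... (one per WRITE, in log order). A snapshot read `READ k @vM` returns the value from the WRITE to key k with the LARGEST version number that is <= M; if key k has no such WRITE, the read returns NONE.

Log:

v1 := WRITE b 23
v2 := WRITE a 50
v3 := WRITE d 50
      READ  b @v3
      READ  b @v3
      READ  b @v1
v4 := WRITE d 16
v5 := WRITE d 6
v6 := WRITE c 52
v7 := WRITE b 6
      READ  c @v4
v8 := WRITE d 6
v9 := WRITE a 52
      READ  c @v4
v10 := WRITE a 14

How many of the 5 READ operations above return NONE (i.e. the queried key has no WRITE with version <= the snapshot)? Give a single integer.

Answer: 2

Derivation:
v1: WRITE b=23  (b history now [(1, 23)])
v2: WRITE a=50  (a history now [(2, 50)])
v3: WRITE d=50  (d history now [(3, 50)])
READ b @v3: history=[(1, 23)] -> pick v1 -> 23
READ b @v3: history=[(1, 23)] -> pick v1 -> 23
READ b @v1: history=[(1, 23)] -> pick v1 -> 23
v4: WRITE d=16  (d history now [(3, 50), (4, 16)])
v5: WRITE d=6  (d history now [(3, 50), (4, 16), (5, 6)])
v6: WRITE c=52  (c history now [(6, 52)])
v7: WRITE b=6  (b history now [(1, 23), (7, 6)])
READ c @v4: history=[(6, 52)] -> no version <= 4 -> NONE
v8: WRITE d=6  (d history now [(3, 50), (4, 16), (5, 6), (8, 6)])
v9: WRITE a=52  (a history now [(2, 50), (9, 52)])
READ c @v4: history=[(6, 52)] -> no version <= 4 -> NONE
v10: WRITE a=14  (a history now [(2, 50), (9, 52), (10, 14)])
Read results in order: ['23', '23', '23', 'NONE', 'NONE']
NONE count = 2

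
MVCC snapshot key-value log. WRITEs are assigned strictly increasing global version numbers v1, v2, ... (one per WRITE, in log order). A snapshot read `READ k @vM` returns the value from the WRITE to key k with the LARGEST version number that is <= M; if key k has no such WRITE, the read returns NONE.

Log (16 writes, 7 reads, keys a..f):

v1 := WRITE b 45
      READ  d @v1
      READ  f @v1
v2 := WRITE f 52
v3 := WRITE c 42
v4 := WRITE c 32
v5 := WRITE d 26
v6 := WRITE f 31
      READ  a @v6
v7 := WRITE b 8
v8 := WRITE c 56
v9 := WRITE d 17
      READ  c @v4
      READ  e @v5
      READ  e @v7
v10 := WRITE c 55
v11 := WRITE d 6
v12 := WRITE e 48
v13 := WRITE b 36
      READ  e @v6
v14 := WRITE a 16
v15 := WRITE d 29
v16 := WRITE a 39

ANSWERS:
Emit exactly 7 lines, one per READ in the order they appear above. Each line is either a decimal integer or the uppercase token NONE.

Answer: NONE
NONE
NONE
32
NONE
NONE
NONE

Derivation:
v1: WRITE b=45  (b history now [(1, 45)])
READ d @v1: history=[] -> no version <= 1 -> NONE
READ f @v1: history=[] -> no version <= 1 -> NONE
v2: WRITE f=52  (f history now [(2, 52)])
v3: WRITE c=42  (c history now [(3, 42)])
v4: WRITE c=32  (c history now [(3, 42), (4, 32)])
v5: WRITE d=26  (d history now [(5, 26)])
v6: WRITE f=31  (f history now [(2, 52), (6, 31)])
READ a @v6: history=[] -> no version <= 6 -> NONE
v7: WRITE b=8  (b history now [(1, 45), (7, 8)])
v8: WRITE c=56  (c history now [(3, 42), (4, 32), (8, 56)])
v9: WRITE d=17  (d history now [(5, 26), (9, 17)])
READ c @v4: history=[(3, 42), (4, 32), (8, 56)] -> pick v4 -> 32
READ e @v5: history=[] -> no version <= 5 -> NONE
READ e @v7: history=[] -> no version <= 7 -> NONE
v10: WRITE c=55  (c history now [(3, 42), (4, 32), (8, 56), (10, 55)])
v11: WRITE d=6  (d history now [(5, 26), (9, 17), (11, 6)])
v12: WRITE e=48  (e history now [(12, 48)])
v13: WRITE b=36  (b history now [(1, 45), (7, 8), (13, 36)])
READ e @v6: history=[(12, 48)] -> no version <= 6 -> NONE
v14: WRITE a=16  (a history now [(14, 16)])
v15: WRITE d=29  (d history now [(5, 26), (9, 17), (11, 6), (15, 29)])
v16: WRITE a=39  (a history now [(14, 16), (16, 39)])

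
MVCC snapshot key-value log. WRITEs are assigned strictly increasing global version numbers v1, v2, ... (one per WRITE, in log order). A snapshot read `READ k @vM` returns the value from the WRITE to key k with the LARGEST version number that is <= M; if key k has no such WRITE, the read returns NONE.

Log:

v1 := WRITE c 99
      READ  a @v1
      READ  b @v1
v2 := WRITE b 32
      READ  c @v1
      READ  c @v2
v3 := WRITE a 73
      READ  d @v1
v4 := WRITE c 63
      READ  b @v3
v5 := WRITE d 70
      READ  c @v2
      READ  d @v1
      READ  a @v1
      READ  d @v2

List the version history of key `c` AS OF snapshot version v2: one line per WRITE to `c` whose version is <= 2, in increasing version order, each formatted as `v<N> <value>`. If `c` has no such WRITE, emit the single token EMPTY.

Scan writes for key=c with version <= 2:
  v1 WRITE c 99 -> keep
  v2 WRITE b 32 -> skip
  v3 WRITE a 73 -> skip
  v4 WRITE c 63 -> drop (> snap)
  v5 WRITE d 70 -> skip
Collected: [(1, 99)]

Answer: v1 99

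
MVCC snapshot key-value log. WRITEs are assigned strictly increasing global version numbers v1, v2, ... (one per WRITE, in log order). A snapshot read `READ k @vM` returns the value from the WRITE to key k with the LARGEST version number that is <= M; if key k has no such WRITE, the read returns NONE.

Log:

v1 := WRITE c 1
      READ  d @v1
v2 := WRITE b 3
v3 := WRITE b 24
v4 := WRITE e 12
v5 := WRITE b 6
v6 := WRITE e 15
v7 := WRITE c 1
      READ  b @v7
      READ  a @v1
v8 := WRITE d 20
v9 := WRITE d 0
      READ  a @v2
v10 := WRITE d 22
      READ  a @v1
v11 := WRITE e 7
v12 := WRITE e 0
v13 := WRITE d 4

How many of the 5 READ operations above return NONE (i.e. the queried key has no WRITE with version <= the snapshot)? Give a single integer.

v1: WRITE c=1  (c history now [(1, 1)])
READ d @v1: history=[] -> no version <= 1 -> NONE
v2: WRITE b=3  (b history now [(2, 3)])
v3: WRITE b=24  (b history now [(2, 3), (3, 24)])
v4: WRITE e=12  (e history now [(4, 12)])
v5: WRITE b=6  (b history now [(2, 3), (3, 24), (5, 6)])
v6: WRITE e=15  (e history now [(4, 12), (6, 15)])
v7: WRITE c=1  (c history now [(1, 1), (7, 1)])
READ b @v7: history=[(2, 3), (3, 24), (5, 6)] -> pick v5 -> 6
READ a @v1: history=[] -> no version <= 1 -> NONE
v8: WRITE d=20  (d history now [(8, 20)])
v9: WRITE d=0  (d history now [(8, 20), (9, 0)])
READ a @v2: history=[] -> no version <= 2 -> NONE
v10: WRITE d=22  (d history now [(8, 20), (9, 0), (10, 22)])
READ a @v1: history=[] -> no version <= 1 -> NONE
v11: WRITE e=7  (e history now [(4, 12), (6, 15), (11, 7)])
v12: WRITE e=0  (e history now [(4, 12), (6, 15), (11, 7), (12, 0)])
v13: WRITE d=4  (d history now [(8, 20), (9, 0), (10, 22), (13, 4)])
Read results in order: ['NONE', '6', 'NONE', 'NONE', 'NONE']
NONE count = 4

Answer: 4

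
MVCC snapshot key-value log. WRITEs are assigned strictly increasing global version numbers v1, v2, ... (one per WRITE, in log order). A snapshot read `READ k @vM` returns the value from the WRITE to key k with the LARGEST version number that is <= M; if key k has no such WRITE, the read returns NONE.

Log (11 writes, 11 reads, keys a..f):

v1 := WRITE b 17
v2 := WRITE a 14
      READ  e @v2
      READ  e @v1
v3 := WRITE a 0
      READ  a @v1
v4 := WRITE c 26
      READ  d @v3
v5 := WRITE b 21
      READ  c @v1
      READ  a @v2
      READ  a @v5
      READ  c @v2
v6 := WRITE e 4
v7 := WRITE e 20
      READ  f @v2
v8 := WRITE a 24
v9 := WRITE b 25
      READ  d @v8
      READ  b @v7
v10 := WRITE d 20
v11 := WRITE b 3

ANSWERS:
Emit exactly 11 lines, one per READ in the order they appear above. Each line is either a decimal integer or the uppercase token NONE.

v1: WRITE b=17  (b history now [(1, 17)])
v2: WRITE a=14  (a history now [(2, 14)])
READ e @v2: history=[] -> no version <= 2 -> NONE
READ e @v1: history=[] -> no version <= 1 -> NONE
v3: WRITE a=0  (a history now [(2, 14), (3, 0)])
READ a @v1: history=[(2, 14), (3, 0)] -> no version <= 1 -> NONE
v4: WRITE c=26  (c history now [(4, 26)])
READ d @v3: history=[] -> no version <= 3 -> NONE
v5: WRITE b=21  (b history now [(1, 17), (5, 21)])
READ c @v1: history=[(4, 26)] -> no version <= 1 -> NONE
READ a @v2: history=[(2, 14), (3, 0)] -> pick v2 -> 14
READ a @v5: history=[(2, 14), (3, 0)] -> pick v3 -> 0
READ c @v2: history=[(4, 26)] -> no version <= 2 -> NONE
v6: WRITE e=4  (e history now [(6, 4)])
v7: WRITE e=20  (e history now [(6, 4), (7, 20)])
READ f @v2: history=[] -> no version <= 2 -> NONE
v8: WRITE a=24  (a history now [(2, 14), (3, 0), (8, 24)])
v9: WRITE b=25  (b history now [(1, 17), (5, 21), (9, 25)])
READ d @v8: history=[] -> no version <= 8 -> NONE
READ b @v7: history=[(1, 17), (5, 21), (9, 25)] -> pick v5 -> 21
v10: WRITE d=20  (d history now [(10, 20)])
v11: WRITE b=3  (b history now [(1, 17), (5, 21), (9, 25), (11, 3)])

Answer: NONE
NONE
NONE
NONE
NONE
14
0
NONE
NONE
NONE
21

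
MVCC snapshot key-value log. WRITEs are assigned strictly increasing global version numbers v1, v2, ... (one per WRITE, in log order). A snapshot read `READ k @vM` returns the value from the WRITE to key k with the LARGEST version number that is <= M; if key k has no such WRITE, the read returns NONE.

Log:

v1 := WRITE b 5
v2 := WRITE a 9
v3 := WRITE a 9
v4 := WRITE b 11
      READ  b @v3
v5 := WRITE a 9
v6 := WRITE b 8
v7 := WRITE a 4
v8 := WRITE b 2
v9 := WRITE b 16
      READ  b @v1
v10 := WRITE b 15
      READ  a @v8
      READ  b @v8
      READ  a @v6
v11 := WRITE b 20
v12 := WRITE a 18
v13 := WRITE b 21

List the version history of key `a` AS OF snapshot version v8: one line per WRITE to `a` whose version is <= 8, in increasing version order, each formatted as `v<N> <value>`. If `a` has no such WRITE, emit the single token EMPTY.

Scan writes for key=a with version <= 8:
  v1 WRITE b 5 -> skip
  v2 WRITE a 9 -> keep
  v3 WRITE a 9 -> keep
  v4 WRITE b 11 -> skip
  v5 WRITE a 9 -> keep
  v6 WRITE b 8 -> skip
  v7 WRITE a 4 -> keep
  v8 WRITE b 2 -> skip
  v9 WRITE b 16 -> skip
  v10 WRITE b 15 -> skip
  v11 WRITE b 20 -> skip
  v12 WRITE a 18 -> drop (> snap)
  v13 WRITE b 21 -> skip
Collected: [(2, 9), (3, 9), (5, 9), (7, 4)]

Answer: v2 9
v3 9
v5 9
v7 4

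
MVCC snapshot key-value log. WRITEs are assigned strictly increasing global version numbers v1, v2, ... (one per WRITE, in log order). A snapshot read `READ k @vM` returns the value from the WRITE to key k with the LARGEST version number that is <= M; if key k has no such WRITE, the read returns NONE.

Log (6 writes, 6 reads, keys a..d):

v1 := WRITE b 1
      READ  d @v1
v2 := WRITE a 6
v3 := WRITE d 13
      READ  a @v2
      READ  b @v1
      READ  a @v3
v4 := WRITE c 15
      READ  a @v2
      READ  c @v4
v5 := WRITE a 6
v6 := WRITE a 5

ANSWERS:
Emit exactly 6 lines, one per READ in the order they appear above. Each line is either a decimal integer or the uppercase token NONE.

Answer: NONE
6
1
6
6
15

Derivation:
v1: WRITE b=1  (b history now [(1, 1)])
READ d @v1: history=[] -> no version <= 1 -> NONE
v2: WRITE a=6  (a history now [(2, 6)])
v3: WRITE d=13  (d history now [(3, 13)])
READ a @v2: history=[(2, 6)] -> pick v2 -> 6
READ b @v1: history=[(1, 1)] -> pick v1 -> 1
READ a @v3: history=[(2, 6)] -> pick v2 -> 6
v4: WRITE c=15  (c history now [(4, 15)])
READ a @v2: history=[(2, 6)] -> pick v2 -> 6
READ c @v4: history=[(4, 15)] -> pick v4 -> 15
v5: WRITE a=6  (a history now [(2, 6), (5, 6)])
v6: WRITE a=5  (a history now [(2, 6), (5, 6), (6, 5)])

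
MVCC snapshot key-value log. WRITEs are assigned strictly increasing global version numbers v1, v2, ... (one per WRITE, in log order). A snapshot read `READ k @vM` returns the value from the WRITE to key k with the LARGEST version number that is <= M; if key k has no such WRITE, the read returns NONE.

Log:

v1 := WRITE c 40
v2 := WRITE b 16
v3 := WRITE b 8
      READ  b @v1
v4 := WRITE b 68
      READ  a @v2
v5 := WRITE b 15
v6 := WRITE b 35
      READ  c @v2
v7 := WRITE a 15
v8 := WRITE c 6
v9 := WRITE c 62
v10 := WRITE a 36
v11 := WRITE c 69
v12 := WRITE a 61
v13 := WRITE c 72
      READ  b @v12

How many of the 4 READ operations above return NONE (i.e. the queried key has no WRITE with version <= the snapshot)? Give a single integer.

Answer: 2

Derivation:
v1: WRITE c=40  (c history now [(1, 40)])
v2: WRITE b=16  (b history now [(2, 16)])
v3: WRITE b=8  (b history now [(2, 16), (3, 8)])
READ b @v1: history=[(2, 16), (3, 8)] -> no version <= 1 -> NONE
v4: WRITE b=68  (b history now [(2, 16), (3, 8), (4, 68)])
READ a @v2: history=[] -> no version <= 2 -> NONE
v5: WRITE b=15  (b history now [(2, 16), (3, 8), (4, 68), (5, 15)])
v6: WRITE b=35  (b history now [(2, 16), (3, 8), (4, 68), (5, 15), (6, 35)])
READ c @v2: history=[(1, 40)] -> pick v1 -> 40
v7: WRITE a=15  (a history now [(7, 15)])
v8: WRITE c=6  (c history now [(1, 40), (8, 6)])
v9: WRITE c=62  (c history now [(1, 40), (8, 6), (9, 62)])
v10: WRITE a=36  (a history now [(7, 15), (10, 36)])
v11: WRITE c=69  (c history now [(1, 40), (8, 6), (9, 62), (11, 69)])
v12: WRITE a=61  (a history now [(7, 15), (10, 36), (12, 61)])
v13: WRITE c=72  (c history now [(1, 40), (8, 6), (9, 62), (11, 69), (13, 72)])
READ b @v12: history=[(2, 16), (3, 8), (4, 68), (5, 15), (6, 35)] -> pick v6 -> 35
Read results in order: ['NONE', 'NONE', '40', '35']
NONE count = 2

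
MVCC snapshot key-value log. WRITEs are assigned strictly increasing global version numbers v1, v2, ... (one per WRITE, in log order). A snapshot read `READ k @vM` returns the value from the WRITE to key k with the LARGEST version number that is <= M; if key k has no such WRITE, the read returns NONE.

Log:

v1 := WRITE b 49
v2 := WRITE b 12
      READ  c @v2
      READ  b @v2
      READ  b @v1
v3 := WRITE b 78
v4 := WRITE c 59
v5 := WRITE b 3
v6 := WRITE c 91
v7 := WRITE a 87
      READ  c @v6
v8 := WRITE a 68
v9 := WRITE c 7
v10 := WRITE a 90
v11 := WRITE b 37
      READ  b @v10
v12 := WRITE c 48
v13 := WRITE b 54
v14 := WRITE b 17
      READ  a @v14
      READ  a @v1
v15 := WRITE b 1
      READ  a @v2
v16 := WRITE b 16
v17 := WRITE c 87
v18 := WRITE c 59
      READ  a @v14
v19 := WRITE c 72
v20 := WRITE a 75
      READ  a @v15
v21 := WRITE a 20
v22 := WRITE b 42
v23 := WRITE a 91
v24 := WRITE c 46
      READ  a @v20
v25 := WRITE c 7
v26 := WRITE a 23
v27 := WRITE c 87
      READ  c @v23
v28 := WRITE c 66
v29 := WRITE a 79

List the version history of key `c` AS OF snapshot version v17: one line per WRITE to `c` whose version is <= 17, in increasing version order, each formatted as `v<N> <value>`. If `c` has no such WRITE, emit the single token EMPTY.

Answer: v4 59
v6 91
v9 7
v12 48
v17 87

Derivation:
Scan writes for key=c with version <= 17:
  v1 WRITE b 49 -> skip
  v2 WRITE b 12 -> skip
  v3 WRITE b 78 -> skip
  v4 WRITE c 59 -> keep
  v5 WRITE b 3 -> skip
  v6 WRITE c 91 -> keep
  v7 WRITE a 87 -> skip
  v8 WRITE a 68 -> skip
  v9 WRITE c 7 -> keep
  v10 WRITE a 90 -> skip
  v11 WRITE b 37 -> skip
  v12 WRITE c 48 -> keep
  v13 WRITE b 54 -> skip
  v14 WRITE b 17 -> skip
  v15 WRITE b 1 -> skip
  v16 WRITE b 16 -> skip
  v17 WRITE c 87 -> keep
  v18 WRITE c 59 -> drop (> snap)
  v19 WRITE c 72 -> drop (> snap)
  v20 WRITE a 75 -> skip
  v21 WRITE a 20 -> skip
  v22 WRITE b 42 -> skip
  v23 WRITE a 91 -> skip
  v24 WRITE c 46 -> drop (> snap)
  v25 WRITE c 7 -> drop (> snap)
  v26 WRITE a 23 -> skip
  v27 WRITE c 87 -> drop (> snap)
  v28 WRITE c 66 -> drop (> snap)
  v29 WRITE a 79 -> skip
Collected: [(4, 59), (6, 91), (9, 7), (12, 48), (17, 87)]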